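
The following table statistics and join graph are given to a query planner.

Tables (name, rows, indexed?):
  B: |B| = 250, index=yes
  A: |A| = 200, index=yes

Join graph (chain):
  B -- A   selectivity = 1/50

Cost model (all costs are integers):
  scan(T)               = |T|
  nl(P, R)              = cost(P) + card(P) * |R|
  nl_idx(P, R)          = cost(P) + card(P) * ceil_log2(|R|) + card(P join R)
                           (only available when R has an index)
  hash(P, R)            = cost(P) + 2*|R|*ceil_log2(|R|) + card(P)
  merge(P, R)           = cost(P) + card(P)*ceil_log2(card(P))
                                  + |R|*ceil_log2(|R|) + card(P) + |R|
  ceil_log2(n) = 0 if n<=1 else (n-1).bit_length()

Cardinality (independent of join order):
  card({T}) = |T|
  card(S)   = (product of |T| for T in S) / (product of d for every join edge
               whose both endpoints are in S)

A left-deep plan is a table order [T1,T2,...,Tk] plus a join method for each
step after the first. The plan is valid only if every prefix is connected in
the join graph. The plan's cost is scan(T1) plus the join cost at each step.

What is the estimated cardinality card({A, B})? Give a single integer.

1000

Tables in S: A(200), B(250)
Edges inside S: B-A(d=50)
numerator = 200 * 250 = 50000
denominator = 50 = 50
card(S) = 50000 / 50 = 1000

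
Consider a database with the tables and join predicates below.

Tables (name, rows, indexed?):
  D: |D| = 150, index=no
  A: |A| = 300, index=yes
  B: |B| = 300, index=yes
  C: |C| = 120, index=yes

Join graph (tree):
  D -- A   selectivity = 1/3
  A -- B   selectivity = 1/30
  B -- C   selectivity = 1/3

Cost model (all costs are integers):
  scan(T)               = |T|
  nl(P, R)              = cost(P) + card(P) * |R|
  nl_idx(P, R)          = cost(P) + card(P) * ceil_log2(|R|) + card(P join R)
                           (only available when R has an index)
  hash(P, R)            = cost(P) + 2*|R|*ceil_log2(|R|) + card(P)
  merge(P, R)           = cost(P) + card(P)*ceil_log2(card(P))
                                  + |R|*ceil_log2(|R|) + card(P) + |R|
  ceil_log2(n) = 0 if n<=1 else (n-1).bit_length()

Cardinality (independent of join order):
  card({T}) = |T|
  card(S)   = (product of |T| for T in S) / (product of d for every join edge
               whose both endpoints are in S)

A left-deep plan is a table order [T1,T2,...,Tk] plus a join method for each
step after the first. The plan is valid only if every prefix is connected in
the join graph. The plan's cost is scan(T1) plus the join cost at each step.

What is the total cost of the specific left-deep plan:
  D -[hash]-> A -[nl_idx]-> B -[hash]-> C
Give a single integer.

step 1: scan D: cost=150, card=150
step 2: join A via hash
    card(P join A) = 150*300/(3) = 15000
    cost = 150 + 2*300*9 + 150 = 5700
step 3: join B via nl_idx
    card(P join B) = 15000*300/(30) = 150000
    cost = 5700 + 15000*9 + 150000 = 290700
step 4: join C via hash
    card(P join C) = 150000*120/(3) = 6000000
    cost = 290700 + 2*120*7 + 150000 = 442380

442380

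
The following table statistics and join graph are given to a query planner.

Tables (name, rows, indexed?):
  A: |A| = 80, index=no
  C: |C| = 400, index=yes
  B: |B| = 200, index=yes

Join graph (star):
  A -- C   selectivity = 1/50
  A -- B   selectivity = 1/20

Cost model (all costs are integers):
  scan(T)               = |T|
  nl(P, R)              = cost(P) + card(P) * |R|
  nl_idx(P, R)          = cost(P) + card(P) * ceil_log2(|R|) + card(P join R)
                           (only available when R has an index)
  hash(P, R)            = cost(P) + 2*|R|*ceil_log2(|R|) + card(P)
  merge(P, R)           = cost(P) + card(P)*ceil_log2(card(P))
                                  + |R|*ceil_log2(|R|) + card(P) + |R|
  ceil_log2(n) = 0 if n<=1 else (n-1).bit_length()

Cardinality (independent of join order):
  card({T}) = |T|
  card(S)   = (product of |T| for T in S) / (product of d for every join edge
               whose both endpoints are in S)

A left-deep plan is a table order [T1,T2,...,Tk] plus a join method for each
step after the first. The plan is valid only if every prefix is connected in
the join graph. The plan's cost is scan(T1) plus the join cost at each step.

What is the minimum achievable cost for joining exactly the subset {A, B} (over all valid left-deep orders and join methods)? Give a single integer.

Selinger DP over subsets of {A,B}:
  {A}: scan cost=80, card=80
  {B}: scan cost=200, card=200
  {AB}: card=800; try (B,nl_idx)→1520, (A,hash)→1520, (B,merge)→2520, (A,merge)→2640, (B,hash)→3360, (B,nl)→16080 …(+1); best=1520 via (B,nl_idx)

1520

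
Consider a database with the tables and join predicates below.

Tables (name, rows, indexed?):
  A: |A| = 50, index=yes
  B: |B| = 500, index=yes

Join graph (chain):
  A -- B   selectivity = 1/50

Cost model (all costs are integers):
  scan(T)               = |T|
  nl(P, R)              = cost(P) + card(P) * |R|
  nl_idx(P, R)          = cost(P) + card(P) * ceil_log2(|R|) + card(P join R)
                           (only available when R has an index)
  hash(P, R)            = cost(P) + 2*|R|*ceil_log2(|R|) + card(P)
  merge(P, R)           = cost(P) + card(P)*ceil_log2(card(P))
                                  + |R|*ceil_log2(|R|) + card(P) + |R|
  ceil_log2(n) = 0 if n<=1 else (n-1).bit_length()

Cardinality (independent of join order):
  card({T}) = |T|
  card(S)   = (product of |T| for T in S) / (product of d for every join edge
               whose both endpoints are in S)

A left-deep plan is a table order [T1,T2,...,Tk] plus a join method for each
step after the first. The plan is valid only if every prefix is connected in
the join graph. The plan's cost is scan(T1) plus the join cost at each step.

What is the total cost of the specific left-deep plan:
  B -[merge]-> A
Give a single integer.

5850

step 1: scan B: cost=500, card=500
step 2: join A via merge
    card(P join A) = 500*50/(50) = 500
    cost = 500 + 500*9 + 50*6 + 500 + 50 = 5850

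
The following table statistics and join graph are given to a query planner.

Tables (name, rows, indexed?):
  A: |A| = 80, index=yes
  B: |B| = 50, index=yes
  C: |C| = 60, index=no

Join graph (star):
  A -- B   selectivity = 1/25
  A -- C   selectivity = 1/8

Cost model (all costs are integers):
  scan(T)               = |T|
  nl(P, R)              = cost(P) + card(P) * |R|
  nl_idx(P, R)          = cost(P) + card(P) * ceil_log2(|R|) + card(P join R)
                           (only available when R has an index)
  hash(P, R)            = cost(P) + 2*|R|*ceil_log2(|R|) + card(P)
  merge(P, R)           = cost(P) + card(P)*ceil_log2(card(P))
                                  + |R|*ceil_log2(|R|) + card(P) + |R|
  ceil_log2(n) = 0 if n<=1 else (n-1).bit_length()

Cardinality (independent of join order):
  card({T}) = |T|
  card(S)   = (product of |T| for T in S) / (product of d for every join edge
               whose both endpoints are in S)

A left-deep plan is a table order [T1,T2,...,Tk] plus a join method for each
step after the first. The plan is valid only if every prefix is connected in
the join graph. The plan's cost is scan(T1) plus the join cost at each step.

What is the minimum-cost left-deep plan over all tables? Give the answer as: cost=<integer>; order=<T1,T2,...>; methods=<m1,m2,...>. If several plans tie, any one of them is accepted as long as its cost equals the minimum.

Selinger DP (subsets sized 1..n):
  {A}: scan cost=80, card=80
  {B}: scan cost=50, card=50
  {C}: scan cost=60, card=60
  {AB}: card=160; try (A,nl_idx)→560, (B,nl_idx)→720, (B,hash)→760, (A,merge)→1040, (B,merge)→1070, (A,hash)→1220 …(+2); best=560 via (A,nl_idx)
  {AC}: card=600; try (C,hash)→880, (A,nl_idx)→1080, (A,merge)→1120, (C,merge)→1140, (A,hash)→1240, (A,nl)→4860 …(+1); best=880 via (C,hash)
  {ABC}: card=1200; try (C,hash)→1440, (B,hash)→2080, (C,merge)→2420, (B,nl_idx)→5680, (B,merge)→7830, (C,nl)→10160 …(+1); best=1440 via (C,hash)

cost=1440; order=B,A,C; methods=nl_idx,hash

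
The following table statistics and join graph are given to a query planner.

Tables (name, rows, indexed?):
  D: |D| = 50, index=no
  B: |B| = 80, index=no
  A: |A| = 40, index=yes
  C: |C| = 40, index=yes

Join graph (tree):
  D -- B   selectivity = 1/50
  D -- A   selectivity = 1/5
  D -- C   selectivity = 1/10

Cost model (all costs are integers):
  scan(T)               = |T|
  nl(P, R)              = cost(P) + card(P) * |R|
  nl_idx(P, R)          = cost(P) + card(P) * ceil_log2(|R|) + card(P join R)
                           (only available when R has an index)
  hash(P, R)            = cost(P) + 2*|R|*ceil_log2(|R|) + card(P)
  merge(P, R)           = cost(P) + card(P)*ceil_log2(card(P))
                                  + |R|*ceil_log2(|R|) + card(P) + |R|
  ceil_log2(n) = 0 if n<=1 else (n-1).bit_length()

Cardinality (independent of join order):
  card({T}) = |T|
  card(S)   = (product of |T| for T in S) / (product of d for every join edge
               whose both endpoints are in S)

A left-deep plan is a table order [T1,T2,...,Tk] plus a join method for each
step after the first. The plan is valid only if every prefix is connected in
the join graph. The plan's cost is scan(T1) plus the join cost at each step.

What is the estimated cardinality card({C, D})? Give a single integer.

Tables in S: C(40), D(50)
Edges inside S: D-C(d=10)
numerator = 40 * 50 = 2000
denominator = 10 = 10
card(S) = 2000 / 10 = 200

200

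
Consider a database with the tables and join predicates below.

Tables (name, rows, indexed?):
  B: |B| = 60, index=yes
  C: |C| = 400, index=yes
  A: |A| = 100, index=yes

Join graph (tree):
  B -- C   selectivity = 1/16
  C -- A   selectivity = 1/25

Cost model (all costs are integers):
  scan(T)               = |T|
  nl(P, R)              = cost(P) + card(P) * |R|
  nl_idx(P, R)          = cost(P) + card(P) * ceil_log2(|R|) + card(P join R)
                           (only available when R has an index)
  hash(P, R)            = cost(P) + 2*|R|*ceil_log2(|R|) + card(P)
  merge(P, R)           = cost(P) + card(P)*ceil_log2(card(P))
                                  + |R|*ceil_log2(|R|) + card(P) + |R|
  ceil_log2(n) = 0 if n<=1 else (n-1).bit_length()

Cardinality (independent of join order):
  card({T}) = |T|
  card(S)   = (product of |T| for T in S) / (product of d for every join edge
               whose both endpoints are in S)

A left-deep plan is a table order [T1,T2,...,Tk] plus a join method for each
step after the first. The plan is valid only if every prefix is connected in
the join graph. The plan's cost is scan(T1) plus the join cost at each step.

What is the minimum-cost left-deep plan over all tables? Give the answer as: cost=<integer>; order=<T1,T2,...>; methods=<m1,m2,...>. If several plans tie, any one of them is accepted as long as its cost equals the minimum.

Selinger DP (subsets sized 1..n):
  {B}: scan cost=60, card=60
  {C}: scan cost=400, card=400
  {A}: scan cost=100, card=100
  {BC}: card=1500; try (B,hash)→1520, (C,nl_idx)→2100, (B,nl_idx)→4300, (C,merge)→4480, (B,merge)→4820, (C,hash)→7320 …(+2); best=1520 via (B,hash)
  {AC}: card=1600; try (A,hash)→2200, (C,nl_idx)→2600, (A,nl_idx)→4800, (C,merge)→4900, (A,merge)→5200, (C,hash)→7400 …(+2); best=2200 via (A,hash)
  {ABC}: card=6000; try (A,hash)→4420, (B,hash)→4520, (B,nl_idx)→17800, (A,nl_idx)→18020, (A,merge)→20320, (B,merge)→21820 …(+2); best=4420 via (A,hash)

cost=4420; order=C,B,A; methods=hash,hash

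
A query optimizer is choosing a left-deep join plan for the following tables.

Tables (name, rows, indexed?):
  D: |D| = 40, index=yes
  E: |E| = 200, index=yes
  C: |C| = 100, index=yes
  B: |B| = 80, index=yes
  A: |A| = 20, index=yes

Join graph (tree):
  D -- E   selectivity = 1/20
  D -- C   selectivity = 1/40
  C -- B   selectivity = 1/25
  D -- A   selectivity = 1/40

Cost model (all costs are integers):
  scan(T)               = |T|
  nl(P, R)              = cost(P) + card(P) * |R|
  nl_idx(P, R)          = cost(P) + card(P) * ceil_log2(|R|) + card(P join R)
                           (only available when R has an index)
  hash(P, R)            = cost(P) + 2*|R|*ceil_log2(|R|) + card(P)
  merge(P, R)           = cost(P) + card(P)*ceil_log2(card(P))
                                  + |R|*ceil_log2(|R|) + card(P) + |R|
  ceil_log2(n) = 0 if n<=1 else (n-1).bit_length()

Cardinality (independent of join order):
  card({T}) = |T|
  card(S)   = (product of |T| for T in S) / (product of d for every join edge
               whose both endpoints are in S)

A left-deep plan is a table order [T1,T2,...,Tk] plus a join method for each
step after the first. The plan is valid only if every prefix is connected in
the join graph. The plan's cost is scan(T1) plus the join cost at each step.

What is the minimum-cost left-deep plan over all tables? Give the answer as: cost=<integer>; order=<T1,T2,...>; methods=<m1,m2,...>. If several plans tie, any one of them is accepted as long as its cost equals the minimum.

cost=2870; order=A,D,C,E,B; methods=nl_idx,nl_idx,nl_idx,hash

Selinger DP (subsets sized 1..n):
  {D}: scan cost=40, card=40
  {E}: scan cost=200, card=200
  {C}: scan cost=100, card=100
  {B}: scan cost=80, card=80
  {A}: scan cost=20, card=20
  {DE}: card=400; try (E,nl_idx)→760, (D,hash)→880, (D,nl_idx)→1800, (E,merge)→2120, (D,merge)→2280, (E,hash)→3280 …(+2); best=760 via (E,nl_idx)
  {CD}: card=100; try (C,nl_idx)→420, (D,hash)→680, (D,nl_idx)→800, (C,merge)→1120, (D,merge)→1180, (C,hash)→1480 …(+2); best=420 via (C,nl_idx)
  {AD}: card=20; try (D,nl_idx)→160, (A,nl_idx)→260, (A,hash)→280, (D,merge)→420, (A,merge)→440, (D,hash)→520 …(+2); best=160 via (D,nl_idx)
  {BC}: card=320; try (C,nl_idx)→960, (B,nl_idx)→1120, (B,hash)→1320, (C,merge)→1520, (B,merge)→1540, (C,hash)→1560 …(+2); best=960 via (C,nl_idx)
  {CDE}: card=1000; try (E,nl_idx)→2220, (C,hash)→2560, (E,merge)→3020, (E,hash)→3720, (C,nl_idx)→4560, (C,merge)→5560 …(+2); best=2220 via (E,nl_idx)
  {ADE}: card=200; try (E,nl_idx)→520, (A,hash)→1360, (E,merge)→2080, (A,nl_idx)→2960, (E,hash)→3380, (E,nl)→4160 …(+2); best=520 via (E,nl_idx)
  {BCD}: card=320; try (B,nl_idx)→1440, (B,hash)→1640, (D,hash)→1760, (B,merge)→1860, (D,nl_idx)→3200, (D,merge)→4440 …(+2); best=1440 via (B,nl_idx)
  {ACD}: card=50; try (C,nl_idx)→350, (A,hash)→720, (A,nl_idx)→970, (C,merge)→1080, (A,merge)→1340, (C,hash)→1580 …(+2); best=350 via (C,nl_idx)
  {BCDE}: card=3200; try (B,hash)→4340, (E,hash)→4960, (E,merge)→6440, (E,nl_idx)→7200, (B,nl_idx)→12420, (B,merge)→13860 …(+2); best=4340 via (B,hash)
  {ACDE}: card=500; try (E,nl_idx)→1250, (C,hash)→2120, (C,nl_idx)→2420, (E,merge)→2500, (C,merge)→3120, (A,hash)→3420 …(+6); best=1250 via (E,nl_idx)
  {ABCD}: card=160; try (B,nl_idx)→860, (B,merge)→1340, (B,hash)→1520, (A,hash)→1960, (A,nl_idx)→3200, (B,nl)→4350 …(+2); best=860 via (B,nl_idx)
  {ABCDE}: card=1600; try (B,hash)→2870, (E,nl_idx)→3740, (E,merge)→4100, (E,hash)→4220, (B,nl_idx)→6350, (B,merge)→6890 …(+6); best=2870 via (B,hash)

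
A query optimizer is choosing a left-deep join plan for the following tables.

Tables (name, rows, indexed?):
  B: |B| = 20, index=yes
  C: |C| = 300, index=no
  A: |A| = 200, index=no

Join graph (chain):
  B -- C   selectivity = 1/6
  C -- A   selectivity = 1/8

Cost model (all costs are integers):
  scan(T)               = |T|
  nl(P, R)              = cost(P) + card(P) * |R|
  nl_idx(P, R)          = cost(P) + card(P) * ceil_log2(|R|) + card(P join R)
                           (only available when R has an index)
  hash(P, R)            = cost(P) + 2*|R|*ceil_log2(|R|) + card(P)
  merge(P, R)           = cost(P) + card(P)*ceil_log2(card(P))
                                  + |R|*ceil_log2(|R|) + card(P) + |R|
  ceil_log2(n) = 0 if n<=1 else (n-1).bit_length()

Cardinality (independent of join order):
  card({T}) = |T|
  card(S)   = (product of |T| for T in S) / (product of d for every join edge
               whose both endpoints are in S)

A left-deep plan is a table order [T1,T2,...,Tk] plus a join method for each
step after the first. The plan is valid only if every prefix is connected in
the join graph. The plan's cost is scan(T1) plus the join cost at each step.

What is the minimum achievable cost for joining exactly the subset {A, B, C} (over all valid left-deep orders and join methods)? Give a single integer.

Selinger DP over subsets of {A,B,C}:
  {B}: scan cost=20, card=20
  {C}: scan cost=300, card=300
  {A}: scan cost=200, card=200
  {BC}: card=1000; try (B,hash)→800, (B,nl_idx)→2800, (C,merge)→3140, (B,merge)→3420, (C,hash)→5440, (C,nl)→6020 …(+1); best=800 via (B,hash)
  {AC}: card=7500; try (A,hash)→3800, (C,merge)→5000, (A,merge)→5100, (C,hash)→5800, (C,nl)→60200, (A,nl)→60300; best=3800 via (A,hash)
  {ABC}: card=25000; try (A,hash)→5000, (B,hash)→11500, (A,merge)→13600, (B,nl_idx)→66300, (B,merge)→108920, (B,nl)→153800 …(+1); best=5000 via (A,hash)

5000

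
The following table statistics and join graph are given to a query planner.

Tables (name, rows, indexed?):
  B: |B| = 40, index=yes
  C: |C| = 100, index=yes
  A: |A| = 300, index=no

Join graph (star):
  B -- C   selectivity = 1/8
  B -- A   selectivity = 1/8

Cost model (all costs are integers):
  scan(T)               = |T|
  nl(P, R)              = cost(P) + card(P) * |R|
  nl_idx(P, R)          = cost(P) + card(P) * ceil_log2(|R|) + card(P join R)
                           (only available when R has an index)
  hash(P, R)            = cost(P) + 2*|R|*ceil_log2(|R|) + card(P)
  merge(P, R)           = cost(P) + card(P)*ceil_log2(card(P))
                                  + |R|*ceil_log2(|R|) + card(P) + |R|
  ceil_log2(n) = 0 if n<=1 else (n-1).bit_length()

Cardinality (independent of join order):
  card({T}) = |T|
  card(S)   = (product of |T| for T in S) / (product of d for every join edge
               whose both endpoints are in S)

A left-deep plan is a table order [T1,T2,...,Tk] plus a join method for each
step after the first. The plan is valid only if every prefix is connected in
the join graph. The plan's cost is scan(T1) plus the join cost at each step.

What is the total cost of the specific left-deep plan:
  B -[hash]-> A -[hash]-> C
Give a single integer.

8380

step 1: scan B: cost=40, card=40
step 2: join A via hash
    card(P join A) = 40*300/(8) = 1500
    cost = 40 + 2*300*9 + 40 = 5480
step 3: join C via hash
    card(P join C) = 1500*100/(8) = 18750
    cost = 5480 + 2*100*7 + 1500 = 8380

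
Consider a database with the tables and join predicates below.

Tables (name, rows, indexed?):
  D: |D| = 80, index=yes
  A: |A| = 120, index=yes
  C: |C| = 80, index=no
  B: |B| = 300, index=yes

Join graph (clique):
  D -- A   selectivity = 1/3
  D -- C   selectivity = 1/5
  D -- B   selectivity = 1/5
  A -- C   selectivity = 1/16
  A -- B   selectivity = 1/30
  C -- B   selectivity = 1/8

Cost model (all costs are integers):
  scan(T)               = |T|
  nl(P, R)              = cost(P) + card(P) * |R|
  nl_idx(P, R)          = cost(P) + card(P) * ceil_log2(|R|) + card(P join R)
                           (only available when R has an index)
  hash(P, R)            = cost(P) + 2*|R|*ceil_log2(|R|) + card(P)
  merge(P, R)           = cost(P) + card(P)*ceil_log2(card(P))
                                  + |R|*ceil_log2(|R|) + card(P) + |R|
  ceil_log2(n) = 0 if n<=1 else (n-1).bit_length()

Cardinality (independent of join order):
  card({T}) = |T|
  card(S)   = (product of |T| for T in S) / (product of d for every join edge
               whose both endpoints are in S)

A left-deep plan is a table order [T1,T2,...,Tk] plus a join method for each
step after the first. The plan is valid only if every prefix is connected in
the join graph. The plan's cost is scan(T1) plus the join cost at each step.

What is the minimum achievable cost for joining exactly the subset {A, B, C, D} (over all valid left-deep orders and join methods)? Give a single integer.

6470

Selinger DP over subsets of {A,B,C,D}:
  {D}: scan cost=80, card=80
  {A}: scan cost=120, card=120
  {C}: scan cost=80, card=80
  {B}: scan cost=300, card=300
  {AD}: card=3200; try (D,hash)→1360, (A,merge)→1680, (D,merge)→1720, (A,hash)→1840, (A,nl_idx)→3840, (D,nl_idx)→4160 …(+2); best=1360 via (D,hash)
  {CD}: card=1280; try (D,hash)→1280, (C,hash)→1280, (D,merge)→1360, (C,merge)→1360, (D,nl_idx)→1920, (D,nl)→6480 …(+1); best=1280 via (D,hash)
  {BD}: card=4800; try (D,hash)→1720, (B,merge)→3720, (D,merge)→3940, (B,hash)→5560, (B,nl_idx)→5600, (D,nl_idx)→7200 …(+2); best=1720 via (D,hash)
  {AC}: card=600; try (A,nl_idx)→1240, (C,hash)→1360, (A,merge)→1680, (C,merge)→1720, (A,hash)→1840, (A,nl)→9680 …(+1); best=1240 via (A,nl_idx)
  {AB}: card=1200; try (A,hash)→2280, (B,nl_idx)→2400, (A,nl_idx)→3600, (B,merge)→4080, (A,merge)→4260, (B,hash)→5640 …(+2); best=2280 via (A,hash)
  {BC}: card=3000; try (C,hash)→1720, (B,merge)→3720, (B,nl_idx)→3800, (C,merge)→3940, (B,hash)→5560, (B,nl)→24080 …(+1); best=1720 via (C,hash)
  {ACD}: card=3200; try (D,hash)→2960, (A,hash)→4240, (C,hash)→5680, (D,merge)→8480, (D,nl_idx)→8640, (A,nl_idx)→13440 …(+5); best=2960 via (D,hash)
  {ABD}: card=6400; try (D,hash)→4600, (A,hash)→8200, (B,hash)→9960, (D,nl_idx)→17080, (D,merge)→17320, (B,nl_idx)→36560 …(+6); best=4600 via (D,hash)
  {BCD}: card=9600; try (D,hash)→5840, (C,hash)→7640, (B,hash)→7960, (B,merge)→19640, (B,nl_idx)→22400, (D,nl_idx)→32320 …(+5); best=5840 via (D,hash)
  {ABC}: card=750; try (C,hash)→4600, (A,hash)→6400, (B,hash)→7240, (B,nl_idx)→7390, (B,merge)→10840, (C,merge)→17320 …(+5); best=4600 via (C,hash)
  {ABCD}: card=800; try (D,hash)→6470, (D,nl_idx)→10650, (B,hash)→11560, (C,hash)→12120, (D,merge)→13490, (A,hash)→17120 …(+9); best=6470 via (D,hash)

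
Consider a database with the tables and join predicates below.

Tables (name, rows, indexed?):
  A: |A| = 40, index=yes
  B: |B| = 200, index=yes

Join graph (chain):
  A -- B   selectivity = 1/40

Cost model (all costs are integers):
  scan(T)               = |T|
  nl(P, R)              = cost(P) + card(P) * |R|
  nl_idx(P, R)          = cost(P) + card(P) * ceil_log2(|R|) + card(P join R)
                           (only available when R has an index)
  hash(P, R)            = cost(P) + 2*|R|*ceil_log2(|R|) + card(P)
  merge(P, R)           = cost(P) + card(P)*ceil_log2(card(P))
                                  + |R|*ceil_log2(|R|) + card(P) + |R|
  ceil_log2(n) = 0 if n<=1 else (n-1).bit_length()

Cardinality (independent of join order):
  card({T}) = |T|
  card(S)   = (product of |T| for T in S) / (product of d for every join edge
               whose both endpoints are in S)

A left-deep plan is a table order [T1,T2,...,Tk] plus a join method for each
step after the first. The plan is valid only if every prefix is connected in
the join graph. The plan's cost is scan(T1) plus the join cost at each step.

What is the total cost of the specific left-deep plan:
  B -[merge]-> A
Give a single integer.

2280

step 1: scan B: cost=200, card=200
step 2: join A via merge
    card(P join A) = 200*40/(40) = 200
    cost = 200 + 200*8 + 40*6 + 200 + 40 = 2280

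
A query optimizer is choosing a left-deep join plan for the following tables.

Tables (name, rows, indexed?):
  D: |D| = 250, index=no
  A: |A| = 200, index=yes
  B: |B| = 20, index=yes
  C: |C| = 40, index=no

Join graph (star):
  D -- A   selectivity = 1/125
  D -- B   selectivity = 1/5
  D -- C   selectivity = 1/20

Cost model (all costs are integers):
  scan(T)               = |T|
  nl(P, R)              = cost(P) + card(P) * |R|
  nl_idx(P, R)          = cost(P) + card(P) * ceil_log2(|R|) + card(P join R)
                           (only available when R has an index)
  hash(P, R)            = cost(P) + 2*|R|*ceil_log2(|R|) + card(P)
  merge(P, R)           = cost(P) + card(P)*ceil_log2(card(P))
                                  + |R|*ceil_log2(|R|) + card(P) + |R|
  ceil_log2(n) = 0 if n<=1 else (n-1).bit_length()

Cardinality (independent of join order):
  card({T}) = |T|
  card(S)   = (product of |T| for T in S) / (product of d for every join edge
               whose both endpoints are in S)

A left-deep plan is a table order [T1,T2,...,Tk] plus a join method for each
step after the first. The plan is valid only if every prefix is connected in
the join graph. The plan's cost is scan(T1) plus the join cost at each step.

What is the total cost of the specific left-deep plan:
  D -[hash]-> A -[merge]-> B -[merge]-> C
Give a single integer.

27300

step 1: scan D: cost=250, card=250
step 2: join A via hash
    card(P join A) = 250*200/(125) = 400
    cost = 250 + 2*200*8 + 250 = 3700
step 3: join B via merge
    card(P join B) = 400*20/(5) = 1600
    cost = 3700 + 400*9 + 20*5 + 400 + 20 = 7820
step 4: join C via merge
    card(P join C) = 1600*40/(20) = 3200
    cost = 7820 + 1600*11 + 40*6 + 1600 + 40 = 27300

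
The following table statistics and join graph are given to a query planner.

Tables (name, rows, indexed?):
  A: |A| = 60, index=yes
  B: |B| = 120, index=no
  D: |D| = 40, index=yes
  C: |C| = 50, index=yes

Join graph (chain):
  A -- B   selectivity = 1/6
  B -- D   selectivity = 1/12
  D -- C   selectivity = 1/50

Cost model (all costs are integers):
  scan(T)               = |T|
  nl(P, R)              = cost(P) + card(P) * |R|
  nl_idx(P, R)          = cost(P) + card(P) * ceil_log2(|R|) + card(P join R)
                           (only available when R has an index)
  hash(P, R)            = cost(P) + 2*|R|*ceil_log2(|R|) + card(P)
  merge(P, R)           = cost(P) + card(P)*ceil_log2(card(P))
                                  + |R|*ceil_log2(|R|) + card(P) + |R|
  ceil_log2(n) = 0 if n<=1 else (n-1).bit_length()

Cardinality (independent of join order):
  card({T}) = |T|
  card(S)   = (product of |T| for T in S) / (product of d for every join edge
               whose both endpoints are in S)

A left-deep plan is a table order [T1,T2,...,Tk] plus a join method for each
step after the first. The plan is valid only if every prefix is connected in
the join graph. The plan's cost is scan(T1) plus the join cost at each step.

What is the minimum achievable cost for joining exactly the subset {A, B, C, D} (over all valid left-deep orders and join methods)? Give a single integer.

2680

Selinger DP over subsets of {A,B,C,D}:
  {A}: scan cost=60, card=60
  {B}: scan cost=120, card=120
  {D}: scan cost=40, card=40
  {C}: scan cost=50, card=50
  {AB}: card=1200; try (A,hash)→960, (B,merge)→1440, (A,merge)→1500, (B,hash)→1800, (A,nl_idx)→2040, (B,nl)→7260 …(+1); best=960 via (A,hash)
  {BD}: card=400; try (D,hash)→720, (D,nl_idx)→1240, (B,merge)→1280, (D,merge)→1360, (B,hash)→1760, (B,nl)→4840 …(+1); best=720 via (D,hash)
  {CD}: card=40; try (C,nl_idx)→320, (D,nl_idx)→390, (D,hash)→580, (C,merge)→670, (D,merge)→680, (C,hash)→680 …(+2); best=320 via (C,nl_idx)
  {ABD}: card=4000; try (A,hash)→1840, (D,hash)→2640, (A,merge)→5140, (A,nl_idx)→7120, (D,nl_idx)→12160, (D,merge)→15640 …(+2); best=1840 via (A,hash)
  {BCD}: card=400; try (B,merge)→1560, (C,hash)→1720, (B,hash)→2040, (C,nl_idx)→3520, (C,merge)→5070, (B,nl)→5120 …(+1); best=1560 via (B,merge)
  {ABCD}: card=4000; try (A,hash)→2680, (A,merge)→5980, (C,hash)→6440, (A,nl_idx)→7960, (A,nl)→25560, (C,nl_idx)→29840 …(+2); best=2680 via (A,hash)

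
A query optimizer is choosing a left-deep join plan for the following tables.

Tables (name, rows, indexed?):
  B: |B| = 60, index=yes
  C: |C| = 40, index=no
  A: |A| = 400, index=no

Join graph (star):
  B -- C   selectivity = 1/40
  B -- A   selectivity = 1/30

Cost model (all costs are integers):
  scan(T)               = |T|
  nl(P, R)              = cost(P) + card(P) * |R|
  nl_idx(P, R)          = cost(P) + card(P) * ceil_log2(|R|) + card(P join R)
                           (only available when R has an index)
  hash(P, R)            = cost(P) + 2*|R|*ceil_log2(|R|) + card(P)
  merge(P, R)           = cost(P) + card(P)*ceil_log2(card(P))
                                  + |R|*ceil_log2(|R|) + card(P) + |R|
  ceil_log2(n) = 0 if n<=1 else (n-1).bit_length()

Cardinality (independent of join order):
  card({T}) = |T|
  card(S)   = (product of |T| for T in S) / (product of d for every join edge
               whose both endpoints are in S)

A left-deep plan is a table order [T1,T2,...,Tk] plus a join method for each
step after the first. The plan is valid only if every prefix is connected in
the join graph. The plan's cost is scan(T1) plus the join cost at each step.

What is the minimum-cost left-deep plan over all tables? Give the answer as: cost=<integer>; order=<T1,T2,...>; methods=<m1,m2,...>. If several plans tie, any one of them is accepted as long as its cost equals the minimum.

Selinger DP (subsets sized 1..n):
  {B}: scan cost=60, card=60
  {C}: scan cost=40, card=40
  {A}: scan cost=400, card=400
  {BC}: card=60; try (B,nl_idx)→340, (C,hash)→600, (B,merge)→740, (C,merge)→760, (B,hash)→800, (B,nl)→2440 …(+1); best=340 via (B,nl_idx)
  {AB}: card=800; try (B,hash)→1520, (B,nl_idx)→3600, (A,merge)→4480, (B,merge)→4820, (A,hash)→7320, (A,nl)→24060 …(+1); best=1520 via (B,hash)
  {ABC}: card=800; try (C,hash)→2800, (A,merge)→4760, (A,hash)→7600, (C,merge)→10600, (A,nl)→24340, (C,nl)→33520; best=2800 via (C,hash)

cost=2800; order=A,B,C; methods=hash,hash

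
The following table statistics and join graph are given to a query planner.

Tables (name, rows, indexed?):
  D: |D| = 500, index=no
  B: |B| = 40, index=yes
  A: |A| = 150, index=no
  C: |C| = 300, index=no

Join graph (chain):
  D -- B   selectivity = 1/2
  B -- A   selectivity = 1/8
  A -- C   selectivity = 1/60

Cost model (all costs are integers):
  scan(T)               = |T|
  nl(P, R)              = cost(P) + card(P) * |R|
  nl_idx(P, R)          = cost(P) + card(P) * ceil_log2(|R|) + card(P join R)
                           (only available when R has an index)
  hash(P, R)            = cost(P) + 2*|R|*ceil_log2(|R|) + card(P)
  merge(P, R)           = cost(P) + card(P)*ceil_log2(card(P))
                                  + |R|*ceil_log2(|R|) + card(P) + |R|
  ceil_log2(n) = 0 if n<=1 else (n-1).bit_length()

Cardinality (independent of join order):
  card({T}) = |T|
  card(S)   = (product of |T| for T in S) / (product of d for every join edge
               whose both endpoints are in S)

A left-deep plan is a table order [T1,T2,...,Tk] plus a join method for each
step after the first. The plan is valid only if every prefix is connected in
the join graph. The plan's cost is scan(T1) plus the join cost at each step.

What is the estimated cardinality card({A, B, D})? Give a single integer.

Tables in S: A(150), B(40), D(500)
Edges inside S: D-B(d=2), B-A(d=8)
numerator = 150 * 40 * 500 = 3000000
denominator = 2 * 8 = 16
card(S) = 3000000 / 16 = 187500

187500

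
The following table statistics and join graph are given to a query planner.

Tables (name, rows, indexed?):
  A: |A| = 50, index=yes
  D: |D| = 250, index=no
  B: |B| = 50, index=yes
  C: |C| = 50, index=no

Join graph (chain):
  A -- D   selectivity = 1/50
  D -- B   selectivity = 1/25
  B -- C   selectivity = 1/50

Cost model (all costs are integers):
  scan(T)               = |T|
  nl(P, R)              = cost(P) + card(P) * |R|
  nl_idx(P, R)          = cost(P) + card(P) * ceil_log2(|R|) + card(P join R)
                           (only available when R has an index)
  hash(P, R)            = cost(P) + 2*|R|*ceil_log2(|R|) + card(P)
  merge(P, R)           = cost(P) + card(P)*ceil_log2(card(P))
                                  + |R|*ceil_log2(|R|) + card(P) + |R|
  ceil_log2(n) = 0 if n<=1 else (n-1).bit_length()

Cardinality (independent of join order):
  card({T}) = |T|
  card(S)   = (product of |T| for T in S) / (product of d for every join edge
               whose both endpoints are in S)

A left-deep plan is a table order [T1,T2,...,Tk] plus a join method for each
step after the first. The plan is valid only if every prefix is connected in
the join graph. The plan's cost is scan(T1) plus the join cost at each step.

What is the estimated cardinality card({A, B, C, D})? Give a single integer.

500

Tables in S: A(50), B(50), C(50), D(250)
Edges inside S: A-D(d=50), D-B(d=25), B-C(d=50)
numerator = 50 * 50 * 50 * 250 = 31250000
denominator = 50 * 25 * 50 = 62500
card(S) = 31250000 / 62500 = 500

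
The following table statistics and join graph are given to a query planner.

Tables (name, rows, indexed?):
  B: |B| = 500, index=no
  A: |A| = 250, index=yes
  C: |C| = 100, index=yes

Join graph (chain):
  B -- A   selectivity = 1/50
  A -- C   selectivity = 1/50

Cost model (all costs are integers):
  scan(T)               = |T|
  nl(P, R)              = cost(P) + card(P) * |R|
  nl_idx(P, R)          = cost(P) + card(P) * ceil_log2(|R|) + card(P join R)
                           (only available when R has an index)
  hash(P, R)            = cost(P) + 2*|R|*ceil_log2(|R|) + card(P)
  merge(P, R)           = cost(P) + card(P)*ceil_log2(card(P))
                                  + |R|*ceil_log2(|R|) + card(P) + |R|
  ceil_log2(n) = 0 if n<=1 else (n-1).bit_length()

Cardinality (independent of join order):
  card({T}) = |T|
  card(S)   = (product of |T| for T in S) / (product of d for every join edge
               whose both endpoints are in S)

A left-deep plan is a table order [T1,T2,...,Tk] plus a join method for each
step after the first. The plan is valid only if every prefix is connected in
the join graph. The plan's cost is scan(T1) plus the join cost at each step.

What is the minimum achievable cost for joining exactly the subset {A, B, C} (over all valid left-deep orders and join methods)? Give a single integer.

8900

Selinger DP over subsets of {A,B,C}:
  {B}: scan cost=500, card=500
  {A}: scan cost=250, card=250
  {C}: scan cost=100, card=100
  {AB}: card=2500; try (A,hash)→5000, (A,nl_idx)→7000, (B,merge)→7500, (A,merge)→7750, (B,hash)→9500, (B,nl)→125250 …(+1); best=5000 via (A,hash)
  {AC}: card=500; try (A,nl_idx)→1400, (C,hash)→1900, (C,nl_idx)→2500, (A,merge)→3150, (C,merge)→3300, (A,hash)→4200 …(+2); best=1400 via (A,nl_idx)
  {ABC}: card=5000; try (C,hash)→8900, (B,hash)→10900, (B,merge)→11400, (C,nl_idx)→27500, (C,merge)→38300, (B,nl)→251400 …(+1); best=8900 via (C,hash)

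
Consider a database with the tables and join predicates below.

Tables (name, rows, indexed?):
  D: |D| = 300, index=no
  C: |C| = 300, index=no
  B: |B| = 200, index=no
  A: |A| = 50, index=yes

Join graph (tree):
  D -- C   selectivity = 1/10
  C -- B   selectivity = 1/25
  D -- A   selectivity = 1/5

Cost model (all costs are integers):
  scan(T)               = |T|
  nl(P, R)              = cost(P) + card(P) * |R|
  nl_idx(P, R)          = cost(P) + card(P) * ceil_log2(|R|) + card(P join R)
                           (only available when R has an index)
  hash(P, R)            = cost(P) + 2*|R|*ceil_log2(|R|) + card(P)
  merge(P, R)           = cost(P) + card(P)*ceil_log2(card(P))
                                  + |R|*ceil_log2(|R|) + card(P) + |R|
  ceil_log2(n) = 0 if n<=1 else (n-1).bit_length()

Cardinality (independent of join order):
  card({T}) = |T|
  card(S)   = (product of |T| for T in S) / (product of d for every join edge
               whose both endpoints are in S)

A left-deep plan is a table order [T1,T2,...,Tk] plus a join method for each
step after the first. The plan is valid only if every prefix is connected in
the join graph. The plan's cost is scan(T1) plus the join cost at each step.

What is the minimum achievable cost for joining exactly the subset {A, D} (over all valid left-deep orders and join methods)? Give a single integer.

Selinger DP over subsets of {A,D}:
  {D}: scan cost=300, card=300
  {A}: scan cost=50, card=50
  {AD}: card=3000; try (A,hash)→1200, (D,merge)→3400, (A,merge)→3650, (A,nl_idx)→5100, (D,hash)→5500, (D,nl)→15050 …(+1); best=1200 via (A,hash)

1200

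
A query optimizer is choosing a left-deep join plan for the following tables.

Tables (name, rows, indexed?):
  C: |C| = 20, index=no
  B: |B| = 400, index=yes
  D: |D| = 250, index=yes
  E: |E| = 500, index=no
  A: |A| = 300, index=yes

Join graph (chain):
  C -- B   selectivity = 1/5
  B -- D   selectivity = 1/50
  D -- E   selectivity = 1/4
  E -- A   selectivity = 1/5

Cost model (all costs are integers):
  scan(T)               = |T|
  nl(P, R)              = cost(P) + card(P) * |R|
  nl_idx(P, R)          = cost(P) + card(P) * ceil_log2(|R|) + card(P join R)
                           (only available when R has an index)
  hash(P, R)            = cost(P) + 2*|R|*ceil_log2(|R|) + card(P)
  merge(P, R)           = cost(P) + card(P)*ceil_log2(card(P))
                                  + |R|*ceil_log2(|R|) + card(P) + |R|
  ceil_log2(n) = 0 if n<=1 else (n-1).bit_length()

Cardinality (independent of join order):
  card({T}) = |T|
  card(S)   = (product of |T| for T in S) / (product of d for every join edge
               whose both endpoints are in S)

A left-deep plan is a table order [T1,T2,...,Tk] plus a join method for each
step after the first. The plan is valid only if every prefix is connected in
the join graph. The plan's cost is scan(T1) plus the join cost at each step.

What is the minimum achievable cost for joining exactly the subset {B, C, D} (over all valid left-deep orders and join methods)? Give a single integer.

6600

Selinger DP over subsets of {B,C,D}:
  {C}: scan cost=20, card=20
  {B}: scan cost=400, card=400
  {D}: scan cost=250, card=250
  {BC}: card=1600; try (C,hash)→1000, (B,nl_idx)→1800, (B,merge)→4140, (C,merge)→4520, (B,hash)→7240, (B,nl)→8020 …(+1); best=1000 via (C,hash)
  {BD}: card=2000; try (B,nl_idx)→4500, (D,hash)→4800, (D,nl_idx)→5600, (B,merge)→6500, (D,merge)→6650, (B,hash)→7700 …(+2); best=4500 via (B,nl_idx)
  {BCD}: card=8000; try (D,hash)→6600, (C,hash)→6700, (D,nl_idx)→21800, (D,merge)→22450, (C,merge)→28620, (C,nl)→44500 …(+1); best=6600 via (D,hash)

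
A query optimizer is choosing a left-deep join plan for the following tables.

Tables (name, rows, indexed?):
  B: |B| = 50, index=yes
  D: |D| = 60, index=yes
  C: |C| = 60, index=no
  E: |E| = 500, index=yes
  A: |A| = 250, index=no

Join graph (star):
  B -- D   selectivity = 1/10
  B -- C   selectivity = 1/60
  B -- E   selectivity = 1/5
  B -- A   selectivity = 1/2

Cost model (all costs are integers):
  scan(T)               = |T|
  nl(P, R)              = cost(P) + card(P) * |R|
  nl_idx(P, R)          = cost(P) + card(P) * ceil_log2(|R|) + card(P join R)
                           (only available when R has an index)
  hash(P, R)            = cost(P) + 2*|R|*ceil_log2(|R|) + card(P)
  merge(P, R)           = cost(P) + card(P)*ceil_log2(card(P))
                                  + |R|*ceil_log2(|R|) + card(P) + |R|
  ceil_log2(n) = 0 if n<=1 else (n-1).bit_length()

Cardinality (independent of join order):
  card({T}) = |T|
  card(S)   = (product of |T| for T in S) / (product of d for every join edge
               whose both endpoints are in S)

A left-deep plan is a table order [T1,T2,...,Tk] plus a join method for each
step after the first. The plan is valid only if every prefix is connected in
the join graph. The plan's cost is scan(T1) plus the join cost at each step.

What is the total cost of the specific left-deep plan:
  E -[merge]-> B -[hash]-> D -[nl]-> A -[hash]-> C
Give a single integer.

step 1: scan E: cost=500, card=500
step 2: join B via merge
    card(P join B) = 500*50/(5) = 5000
    cost = 500 + 500*9 + 50*6 + 500 + 50 = 5850
step 3: join D via hash
    card(P join D) = 5000*60/(10) = 30000
    cost = 5850 + 2*60*6 + 5000 = 11570
step 4: join A via nl
    card(P join A) = 30000*250/(2) = 3750000
    cost = 11570 + 30000*250 = 7511570
step 5: join C via hash
    card(P join C) = 3750000*60/(60) = 3750000
    cost = 7511570 + 2*60*6 + 3750000 = 11262290

11262290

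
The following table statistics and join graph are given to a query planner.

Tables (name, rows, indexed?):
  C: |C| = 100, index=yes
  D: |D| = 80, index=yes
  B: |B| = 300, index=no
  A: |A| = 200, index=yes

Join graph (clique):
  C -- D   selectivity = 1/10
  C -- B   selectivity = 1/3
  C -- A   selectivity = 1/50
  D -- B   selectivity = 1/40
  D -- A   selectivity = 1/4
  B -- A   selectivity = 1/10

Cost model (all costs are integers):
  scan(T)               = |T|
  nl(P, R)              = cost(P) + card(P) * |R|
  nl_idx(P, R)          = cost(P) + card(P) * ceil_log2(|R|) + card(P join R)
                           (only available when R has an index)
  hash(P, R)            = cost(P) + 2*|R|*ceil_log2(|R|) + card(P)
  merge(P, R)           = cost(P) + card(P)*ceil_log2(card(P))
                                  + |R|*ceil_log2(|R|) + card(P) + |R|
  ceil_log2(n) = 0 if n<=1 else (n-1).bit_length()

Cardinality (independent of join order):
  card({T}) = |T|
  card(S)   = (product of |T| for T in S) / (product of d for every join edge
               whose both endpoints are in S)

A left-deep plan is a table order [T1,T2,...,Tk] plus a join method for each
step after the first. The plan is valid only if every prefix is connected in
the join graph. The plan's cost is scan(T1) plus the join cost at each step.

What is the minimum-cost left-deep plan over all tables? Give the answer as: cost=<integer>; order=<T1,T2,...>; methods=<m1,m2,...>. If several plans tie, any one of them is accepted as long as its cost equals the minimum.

cost=8920; order=B,D,C,A; methods=hash,hash,hash

Selinger DP (subsets sized 1..n):
  {C}: scan cost=100, card=100
  {D}: scan cost=80, card=80
  {B}: scan cost=300, card=300
  {A}: scan cost=200, card=200
  {CD}: card=800; try (D,hash)→1320, (C,nl_idx)→1440, (C,merge)→1520, (D,merge)→1540, (C,hash)→1560, (D,nl_idx)→1600 …(+2); best=1320 via (D,hash)
  {BC}: card=10000; try (C,hash)→2000, (B,merge)→3900, (C,merge)→4100, (B,hash)→5600, (C,nl_idx)→12400, (B,nl)→30100 …(+1); best=2000 via (C,hash)
  {AC}: card=400; try (A,nl_idx)→1300, (C,hash)→1800, (C,nl_idx)→2000, (A,merge)→2700, (C,merge)→2800, (A,hash)→3400 …(+2); best=1300 via (A,nl_idx)
  {BD}: card=600; try (D,hash)→1720, (D,nl_idx)→3000, (B,merge)→3720, (D,merge)→3940, (B,hash)→5560, (B,nl)→24080 …(+1); best=1720 via (D,hash)
  {AD}: card=4000; try (D,hash)→1520, (A,merge)→2520, (D,merge)→2640, (A,hash)→3360, (A,nl_idx)→4720, (D,nl_idx)→5600 …(+2); best=1520 via (D,hash)
  {AB}: card=6000; try (A,hash)→3800, (B,merge)→5000, (A,merge)→5100, (B,hash)→5800, (A,nl_idx)→8700, (B,nl)→60200 …(+1); best=3800 via (A,hash)
  {BCD}: card=2000; try (C,hash)→3720, (B,hash)→7520, (C,nl_idx)→7920, (C,merge)→9120, (D,hash)→13120, (B,merge)→13120 …(+5); best=3720 via (C,hash)
  {ACD}: card=800; try (D,hash)→2820, (D,nl_idx)→4900, (A,hash)→5320, (D,merge)→5940, (C,hash)→6920, (A,nl_idx)→8520 …(+6); best=2820 via (D,hash)
  {ABC}: card=4000; try (B,hash)→7100, (B,merge)→8300, (C,hash)→11200, (A,hash)→15200, (C,nl_idx)→49800, (A,nl_idx)→86000 …(+5); best=7100 via (B,hash)
  {ABD}: card=3000; try (A,hash)→5520, (A,nl_idx)→9520, (A,merge)→10120, (D,hash)→10920, (B,hash)→10920, (D,nl_idx)→48800 …(+5); best=5520 via (A,hash)
  {ABCD}: card=200; try (A,hash)→8920, (B,hash)→9020, (C,hash)→9920, (D,hash)→12220, (B,merge)→14620, (A,nl_idx)→19920 …(+9); best=8920 via (A,hash)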